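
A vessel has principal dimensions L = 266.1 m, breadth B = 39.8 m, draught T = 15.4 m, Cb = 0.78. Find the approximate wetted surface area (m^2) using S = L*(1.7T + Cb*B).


Formula: S = 1.7*L*T + V/T with V = Cb*L*B*T, i.e. S = L * (1.7*T + Cb*B)
Step 1 — 1.7*T = 1.7 * 15.4 = 26.18 m
Step 2 — Cb*B = 0.78 * 39.8 = 31.044 m
Step 3 — 1.7*T + Cb*B = 26.18 + 31.044 = 57.224 m
Step 4 — S = 266.1 * 57.224 ≈ 15227 m^2 (5 s.f.)

15227 m^2


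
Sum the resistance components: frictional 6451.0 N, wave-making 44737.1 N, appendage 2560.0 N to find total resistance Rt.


Formula: Rt = Rf + Rw + Ra
Substituting: Rt = 6451.0 + 44737.1 + 2560.0
Result: Rt = 53748.1 N

53748.1 N


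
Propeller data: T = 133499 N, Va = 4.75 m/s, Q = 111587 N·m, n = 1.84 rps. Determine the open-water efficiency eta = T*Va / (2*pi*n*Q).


Formula: eta = T * Va / (2 * pi * n * Q)
Step 1 — numerator = T * Va = 133499 * 4.75 = 634120.25
Step 2 — 2 * pi * n = 2 * pi * 1.84 = 11.561061
Step 3 — denominator = 11.561061 * 111587 = 1290064.11
Step 4 — eta = 634120.25 / 1290064.11 ≈ 0.49154 (5 s.f.)

0.49154


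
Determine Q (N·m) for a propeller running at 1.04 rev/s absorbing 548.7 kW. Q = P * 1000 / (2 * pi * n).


Formula: Q = P_W / (2 * pi * n)
Step 1 — P_W = 548.7 kW * 1000 = 548700.0 W
Step 2 — 2 * pi * n = 2 * pi * 1.04 = 6.534513
Step 3 — Q = 548700.0 / 6.534513 ≈ 83970 N·m (5 s.f.)

83970 N·m


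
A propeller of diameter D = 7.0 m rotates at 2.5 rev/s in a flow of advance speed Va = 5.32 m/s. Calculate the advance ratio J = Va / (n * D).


Formula: J = Va / (n * D)
Step 1 — n * D = 2.5 * 7.0 = 17.5
Step 2 — J = 5.32 / 17.5 ≈ 0.30400 (5 s.f.)

0.30400


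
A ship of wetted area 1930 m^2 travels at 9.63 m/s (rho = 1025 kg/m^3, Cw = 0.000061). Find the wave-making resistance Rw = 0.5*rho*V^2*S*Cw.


Formula: Rw = 0.5 * rho * V^2 * S * Cw
Step 1 — V^2 = 9.63^2 = 92.7369
Step 2 — 0.5 * rho * V^2 = 0.5 * 1025 * 92.7369 = 47527.66125
Step 3 — Rw = 47527.66125 * 1930 * 0.000061 ≈ 5595.4 N (5 s.f.)

5595.4 N


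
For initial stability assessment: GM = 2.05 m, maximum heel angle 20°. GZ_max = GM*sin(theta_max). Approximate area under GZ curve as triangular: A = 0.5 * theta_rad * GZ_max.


Formula: GZ_max = GM * sin(theta); Area = 0.5 * theta_rad * GZ_max
Step 1 — GZ_max = 2.05 * sin(20°) = 2.05 * 0.34202 = 0.701141 m
Step 2 — theta_rad = 20 * pi/180 = 0.349066 rad
Step 3 — Area = 0.5 * 0.349066 * 0.701141 ≈ 0.12237 m·rad (5 s.f.)

0.12237 m·rad


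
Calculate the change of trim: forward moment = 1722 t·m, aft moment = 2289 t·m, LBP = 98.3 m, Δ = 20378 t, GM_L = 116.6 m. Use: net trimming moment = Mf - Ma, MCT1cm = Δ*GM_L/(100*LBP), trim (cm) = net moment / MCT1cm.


Formula: net trimming moment = Mf - Ma; MCT1cm = Δ*GM_L/(100*LBP); trim = net moment / MCT1cm
Step 1 — net trimming moment = 1722 - 2289 = -567 t·m
Step 2 — MCT1cm = 20378 * 116.6 / (100 * 98.3) = 241.7167 t·m/cm
Step 3 — trim = -567 / 241.7167 ≈ -2.3457 cm (5 s.f.)

-2.3457 cm


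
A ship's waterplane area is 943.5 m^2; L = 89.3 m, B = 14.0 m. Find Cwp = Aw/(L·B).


Formula: Cwp = Aw / (L * B)
Step 1 — L * B = 89.3 * 14.0 = 1250.2 m^2
Step 2 — Cwp = 943.5 / 1250.2 ≈ 0.75468 (5 s.f.)

0.75468


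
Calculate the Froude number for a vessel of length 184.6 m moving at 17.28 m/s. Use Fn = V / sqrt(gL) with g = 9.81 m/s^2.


Formula: Fn = V / sqrt(g * L)
Step 1 — g * L = 9.81 * 184.6 = 1810.926
Step 2 — sqrt(g * L) = sqrt(1810.926) = 42.554976
Step 3 — Fn = 17.28 / 42.554976 ≈ 0.40606 (5 s.f.)

0.40606


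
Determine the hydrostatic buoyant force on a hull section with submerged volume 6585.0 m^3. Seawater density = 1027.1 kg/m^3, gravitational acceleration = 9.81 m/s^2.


Formula: Fb = rho * g * V
Substituting: Fb = 1027.1 * 9.81 * 6585.0
Intermediate: 1027.1 * 9.81 = 10075.851
Result: Fb = 10075.851 * 6585.0 ≈ 66349000 N (5 s.f.)

66349000 N


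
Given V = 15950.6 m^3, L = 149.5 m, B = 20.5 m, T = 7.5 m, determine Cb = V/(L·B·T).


Formula: Cb = V / (L * B * T)
Step 1 — L * B * T = 149.5 * 20.5 * 7.5 = 22985.625 m^3
Step 2 — Cb = 15950.6 / 22985.625 ≈ 0.69394 (5 s.f.)

0.69394


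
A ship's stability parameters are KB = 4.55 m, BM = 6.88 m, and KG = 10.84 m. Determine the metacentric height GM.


Formula: GM = KB + BM - KG
Step 1 — KM = KB + BM = 4.55 + 6.88 = 11.43 m
Step 2 — GM = KM - KG = 11.43 - 10.84 = 0.59 m

0.59 m


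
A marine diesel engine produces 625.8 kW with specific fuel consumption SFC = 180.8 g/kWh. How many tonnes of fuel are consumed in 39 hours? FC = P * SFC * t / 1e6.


Formula: FC (tonnes) = P * SFC * t / 1,000,000
Step 1 — P * SFC * t = 625.8 * 180.8 * 39 = 4412640.96 g
Step 2 — FC (tonnes) = 4412640.96 / 1,000,000 ≈ 4.4126 tonnes (5 s.f.)

4.4126 tonnes


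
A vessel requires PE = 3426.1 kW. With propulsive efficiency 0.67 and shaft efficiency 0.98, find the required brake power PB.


Formula: PB = PE / (eta_D * eta_S)
Step 1 — combined efficiency = eta_D * eta_S = 0.67 * 0.98 = 0.6566
Step 2 — PB = 3426.1 / 0.6566 ≈ 5217.9 kW (5 s.f.)

5217.9 kW


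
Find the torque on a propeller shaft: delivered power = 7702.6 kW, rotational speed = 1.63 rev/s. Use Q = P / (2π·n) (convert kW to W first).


Formula: Q = P_W / (2 * pi * n)
Step 1 — P_W = 7702.6 kW * 1000 = 7702600.0 W
Step 2 — 2 * pi * n = 2 * pi * 1.63 = 10.241592
Step 3 — Q = 7702600.0 / 10.241592 ≈ 752090 N·m (5 s.f.)

752090 N·m


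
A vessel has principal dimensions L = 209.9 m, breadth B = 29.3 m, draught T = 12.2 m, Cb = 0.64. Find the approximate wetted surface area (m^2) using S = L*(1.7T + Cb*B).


Formula: S = 1.7*L*T + V/T with V = Cb*L*B*T, i.e. S = L * (1.7*T + Cb*B)
Step 1 — 1.7*T = 1.7 * 12.2 = 20.74 m
Step 2 — Cb*B = 0.64 * 29.3 = 18.752 m
Step 3 — 1.7*T + Cb*B = 20.74 + 18.752 = 39.492 m
Step 4 — S = 209.9 * 39.492 ≈ 8289.4 m^2 (5 s.f.)

8289.4 m^2


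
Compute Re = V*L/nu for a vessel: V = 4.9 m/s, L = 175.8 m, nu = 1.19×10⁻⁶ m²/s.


Formula: Re = V * L / nu
Step 1 — V * L = 4.9 * 175.8 = 861.42 m^2/s
Step 2 — Re = 861.42 / 1.19e-6 = 7.24e+08

7.24e+08


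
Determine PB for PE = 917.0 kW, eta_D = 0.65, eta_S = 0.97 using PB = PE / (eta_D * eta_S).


Formula: PB = PE / (eta_D * eta_S)
Step 1 — combined efficiency = eta_D * eta_S = 0.65 * 0.97 = 0.6305
Step 2 — PB = 917.0 / 0.6305 ≈ 1454.4 kW (5 s.f.)

1454.4 kW


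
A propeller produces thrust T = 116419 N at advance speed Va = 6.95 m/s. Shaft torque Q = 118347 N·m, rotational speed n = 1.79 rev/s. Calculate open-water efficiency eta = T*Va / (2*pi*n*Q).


Formula: eta = T * Va / (2 * pi * n * Q)
Step 1 — numerator = T * Va = 116419 * 6.95 = 809112.05
Step 2 — 2 * pi * n = 2 * pi * 1.79 = 11.246902
Step 3 — denominator = 11.246902 * 118347 = 1331037.11
Step 4 — eta = 809112.05 / 1331037.11 ≈ 0.60788 (5 s.f.)

0.60788


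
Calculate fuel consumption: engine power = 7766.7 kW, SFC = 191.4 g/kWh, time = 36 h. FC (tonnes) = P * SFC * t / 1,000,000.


Formula: FC (tonnes) = P * SFC * t / 1,000,000
Step 1 — P * SFC * t = 7766.7 * 191.4 * 36 = 53515669.68 g
Step 2 — FC (tonnes) = 53515669.68 / 1,000,000 ≈ 53.516 tonnes (5 s.f.)

53.516 tonnes


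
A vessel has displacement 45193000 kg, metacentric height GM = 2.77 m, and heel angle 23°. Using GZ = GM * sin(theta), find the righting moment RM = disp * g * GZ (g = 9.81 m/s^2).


Formula: GZ = GM * sin(theta); RM = disp * g * GZ
Step 1 — GZ = 2.77 * sin(23°) = 2.77 * 0.390731 = 1.082325 m
Step 2 — RM = 45193000 * 9.81 * 1.082325 ≈ 479840000 N·m (5 s.f.)

479840000 N·m


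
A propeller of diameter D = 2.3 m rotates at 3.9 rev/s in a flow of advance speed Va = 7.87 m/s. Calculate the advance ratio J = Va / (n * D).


Formula: J = Va / (n * D)
Step 1 — n * D = 3.9 * 2.3 = 8.97
Step 2 — J = 7.87 / 8.97 ≈ 0.87737 (5 s.f.)

0.87737


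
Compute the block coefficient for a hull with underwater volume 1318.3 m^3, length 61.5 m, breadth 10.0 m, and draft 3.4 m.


Formula: Cb = V / (L * B * T)
Step 1 — L * B * T = 61.5 * 10.0 * 3.4 = 2091.0 m^3
Step 2 — Cb = 1318.3 / 2091.0 ≈ 0.63046 (5 s.f.)

0.63046


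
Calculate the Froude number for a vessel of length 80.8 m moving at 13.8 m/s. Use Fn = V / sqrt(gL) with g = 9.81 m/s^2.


Formula: Fn = V / sqrt(g * L)
Step 1 — g * L = 9.81 * 80.8 = 792.648
Step 2 — sqrt(g * L) = sqrt(792.648) = 28.154005
Step 3 — Fn = 13.8 / 28.154005 ≈ 0.49016 (5 s.f.)

0.49016


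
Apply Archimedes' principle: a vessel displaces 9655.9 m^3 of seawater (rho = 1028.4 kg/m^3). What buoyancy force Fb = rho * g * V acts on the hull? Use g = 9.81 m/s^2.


Formula: Fb = rho * g * V
Substituting: Fb = 1028.4 * 9.81 * 9655.9
Intermediate: 1028.4 * 9.81 = 10088.604
Result: Fb = 10088.604 * 9655.9 ≈ 97415000 N (5 s.f.)

97415000 N


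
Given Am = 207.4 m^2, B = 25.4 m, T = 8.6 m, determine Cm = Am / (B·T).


Formula: Cm = Am / (B * T)
Step 1 — B * T = 25.4 * 8.6 = 218.44 m^2
Step 2 — Cm = 207.4 / 218.44 ≈ 0.94946 (5 s.f.)

0.94946


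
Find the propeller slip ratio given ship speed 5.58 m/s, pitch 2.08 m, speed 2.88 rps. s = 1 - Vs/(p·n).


Formula: s = 1 - Vs / (p * n)
Step 1 — p * n = 2.08 * 2.88 = 5.9904
Step 2 — Vs / (p*n) = 5.58 / 5.9904 = 0.93149 (6 d.p.)
Step 3 — s = 1 - 0.93149 = 0.06851

0.06851


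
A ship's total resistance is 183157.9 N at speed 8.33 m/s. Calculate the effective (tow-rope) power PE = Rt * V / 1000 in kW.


Formula: PE = Rt * V / 1000 (kW)
Step 1 — PE (W) = 183157.9 * 8.33 = 1525705.307 W
Step 2 — PE (kW) = 1525705.307 / 1000 ≈ 1525.7 kW (5 s.f.)

1525.7 kW


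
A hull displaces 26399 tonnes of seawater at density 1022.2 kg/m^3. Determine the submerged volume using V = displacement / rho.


Formula: V = mass / rho
Step 1 — convert tonnes to kg: 26399 t * 1000 = 26399000 kg
Step 2 — V = 26399000 / 1022.2 ≈ 25826 m^3 (5 s.f.)

25826 m^3


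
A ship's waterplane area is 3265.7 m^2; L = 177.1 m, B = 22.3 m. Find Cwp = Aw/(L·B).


Formula: Cwp = Aw / (L * B)
Step 1 — L * B = 177.1 * 22.3 = 3949.33 m^2
Step 2 — Cwp = 3265.7 / 3949.33 ≈ 0.82690 (5 s.f.)

0.82690


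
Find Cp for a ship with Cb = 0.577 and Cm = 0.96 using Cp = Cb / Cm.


Formula: Cp = Cb / Cm
Substituting: Cp = 0.577 / 0.96
Result: Cp ≈ 0.60104 (5 s.f.)

0.60104


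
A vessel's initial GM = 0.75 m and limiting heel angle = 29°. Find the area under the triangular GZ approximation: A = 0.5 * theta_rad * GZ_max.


Formula: GZ_max = GM * sin(theta); Area = 0.5 * theta_rad * GZ_max
Step 1 — GZ_max = 0.75 * sin(29°) = 0.75 * 0.48481 = 0.363608 m
Step 2 — theta_rad = 29 * pi/180 = 0.506145 rad
Step 3 — Area = 0.5 * 0.506145 * 0.363608 ≈ 0.092019 m·rad (5 s.f.)

0.092019 m·rad


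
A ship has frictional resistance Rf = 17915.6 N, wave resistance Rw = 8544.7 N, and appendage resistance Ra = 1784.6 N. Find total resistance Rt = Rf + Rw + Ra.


Formula: Rt = Rf + Rw + Ra
Substituting: Rt = 17915.6 + 8544.7 + 1784.6
Result: Rt = 28244.9 N

28244.9 N


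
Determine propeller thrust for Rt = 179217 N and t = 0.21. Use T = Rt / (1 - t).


Formula: T = Rt / (1 - t)
Step 1 — (1 - t) = 1 - 0.21 = 0.79
Step 2 — T = 179217 / 0.79 ≈ 226860 N (5 s.f.)

226860 N


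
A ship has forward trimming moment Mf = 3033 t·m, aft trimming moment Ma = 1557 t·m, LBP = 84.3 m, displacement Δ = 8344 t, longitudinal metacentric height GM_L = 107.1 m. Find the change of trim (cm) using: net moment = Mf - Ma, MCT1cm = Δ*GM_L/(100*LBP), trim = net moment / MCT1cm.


Formula: net trimming moment = Mf - Ma; MCT1cm = Δ*GM_L/(100*LBP); trim = net moment / MCT1cm
Step 1 — net trimming moment = 3033 - 1557 = 1476 t·m
Step 2 — MCT1cm = 8344 * 107.1 / (100 * 84.3) = 106.0074 t·m/cm
Step 3 — trim = 1476 / 106.0074 ≈ 13.924 cm (5 s.f.)

13.924 cm


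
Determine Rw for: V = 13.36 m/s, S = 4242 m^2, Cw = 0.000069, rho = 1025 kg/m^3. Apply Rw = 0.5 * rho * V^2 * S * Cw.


Formula: Rw = 0.5 * rho * V^2 * S * Cw
Step 1 — V^2 = 13.36^2 = 178.4896
Step 2 — 0.5 * rho * V^2 = 0.5 * 1025 * 178.4896 = 91475.92
Step 3 — Rw = 91475.92 * 4242 * 0.000069 ≈ 26775 N (5 s.f.)

26775 N


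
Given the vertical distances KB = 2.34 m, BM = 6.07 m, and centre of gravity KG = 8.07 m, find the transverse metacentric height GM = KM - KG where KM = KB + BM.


Formula: GM = KB + BM - KG
Step 1 — KM = KB + BM = 2.34 + 6.07 = 8.41 m
Step 2 — GM = KM - KG = 8.41 - 8.07 = 0.34 m

0.34 m


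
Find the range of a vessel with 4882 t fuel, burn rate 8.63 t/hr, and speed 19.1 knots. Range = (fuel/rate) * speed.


Formula: endurance = fuel / rate; range = endurance * speed
Step 1 — endurance = 4882 / 8.63 = 565.701 hours
Step 2 — range = 565.701 * 19.1 ≈ 10805 nautical miles (5 s.f.)

10805 NM


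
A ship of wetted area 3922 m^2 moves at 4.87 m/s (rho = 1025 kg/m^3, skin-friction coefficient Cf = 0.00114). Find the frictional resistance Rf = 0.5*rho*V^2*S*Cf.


Formula: Rf = 0.5 * rho * V^2 * S * Cf
Step 1 — V^2 = 4.87^2 = 23.7169
Step 2 — 0.5 * rho * V^2 = 0.5 * 1025 * 23.7169 = 12154.91125
Step 3 — Rf = 12154.91125 * 3922 * 0.00114 ≈ 54346 N (5 s.f.)

54346 N


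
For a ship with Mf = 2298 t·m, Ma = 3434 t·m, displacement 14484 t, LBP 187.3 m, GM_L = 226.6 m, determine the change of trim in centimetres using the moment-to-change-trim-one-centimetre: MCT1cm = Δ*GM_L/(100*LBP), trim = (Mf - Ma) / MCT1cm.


Formula: net trimming moment = Mf - Ma; MCT1cm = Δ*GM_L/(100*LBP); trim = net moment / MCT1cm
Step 1 — net trimming moment = 2298 - 3434 = -1136 t·m
Step 2 — MCT1cm = 14484 * 226.6 / (100 * 187.3) = 175.2309 t·m/cm
Step 3 — trim = -1136 / 175.2309 ≈ -6.4829 cm (5 s.f.)

-6.4829 cm


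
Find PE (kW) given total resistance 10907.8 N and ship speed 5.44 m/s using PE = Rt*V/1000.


Formula: PE = Rt * V / 1000 (kW)
Step 1 — PE (W) = 10907.8 * 5.44 = 59338.432 W
Step 2 — PE (kW) = 59338.432 / 1000 ≈ 59.338 kW (5 s.f.)

59.338 kW


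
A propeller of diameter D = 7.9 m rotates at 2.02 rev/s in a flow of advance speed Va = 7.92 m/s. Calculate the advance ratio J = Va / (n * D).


Formula: J = Va / (n * D)
Step 1 — n * D = 2.02 * 7.9 = 15.958
Step 2 — J = 7.92 / 15.958 ≈ 0.49630 (5 s.f.)

0.49630


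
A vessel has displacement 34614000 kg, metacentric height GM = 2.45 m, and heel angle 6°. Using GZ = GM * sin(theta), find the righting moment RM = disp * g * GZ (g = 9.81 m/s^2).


Formula: GZ = GM * sin(theta); RM = disp * g * GZ
Step 1 — GZ = 2.45 * sin(6°) = 2.45 * 0.104528 = 0.256094 m
Step 2 — RM = 34614000 * 9.81 * 0.256094 ≈ 86960000 N·m (5 s.f.)

86960000 N·m


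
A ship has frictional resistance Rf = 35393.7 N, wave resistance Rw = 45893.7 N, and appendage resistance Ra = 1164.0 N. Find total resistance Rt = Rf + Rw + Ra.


Formula: Rt = Rf + Rw + Ra
Substituting: Rt = 35393.7 + 45893.7 + 1164.0
Result: Rt = 82451.4 N

82451.4 N


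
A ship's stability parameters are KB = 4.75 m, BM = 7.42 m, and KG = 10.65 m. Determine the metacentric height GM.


Formula: GM = KB + BM - KG
Step 1 — KM = KB + BM = 4.75 + 7.42 = 12.17 m
Step 2 — GM = KM - KG = 12.17 - 10.65 = 1.52 m

1.52 m


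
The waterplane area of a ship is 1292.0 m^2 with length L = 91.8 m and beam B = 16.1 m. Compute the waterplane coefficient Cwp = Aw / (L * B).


Formula: Cwp = Aw / (L * B)
Step 1 — L * B = 91.8 * 16.1 = 1477.98 m^2
Step 2 — Cwp = 1292.0 / 1477.98 ≈ 0.87417 (5 s.f.)

0.87417


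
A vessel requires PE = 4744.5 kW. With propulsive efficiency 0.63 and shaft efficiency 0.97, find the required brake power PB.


Formula: PB = PE / (eta_D * eta_S)
Step 1 — combined efficiency = eta_D * eta_S = 0.63 * 0.97 = 0.6111
Step 2 — PB = 4744.5 / 0.6111 ≈ 7763.9 kW (5 s.f.)

7763.9 kW


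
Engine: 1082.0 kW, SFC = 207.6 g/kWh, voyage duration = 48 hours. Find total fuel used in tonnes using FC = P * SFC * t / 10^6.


Formula: FC (tonnes) = P * SFC * t / 1,000,000
Step 1 — P * SFC * t = 1082.0 * 207.6 * 48 = 10781913.6 g
Step 2 — FC (tonnes) = 10781913.6 / 1,000,000 ≈ 10.782 tonnes (5 s.f.)

10.782 tonnes


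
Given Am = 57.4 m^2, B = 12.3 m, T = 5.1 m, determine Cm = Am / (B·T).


Formula: Cm = Am / (B * T)
Step 1 — B * T = 12.3 * 5.1 = 62.73 m^2
Step 2 — Cm = 57.4 / 62.73 ≈ 0.91503 (5 s.f.)

0.91503


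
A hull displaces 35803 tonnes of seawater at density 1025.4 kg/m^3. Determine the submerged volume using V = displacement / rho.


Formula: V = mass / rho
Step 1 — convert tonnes to kg: 35803 t * 1000 = 35803000 kg
Step 2 — V = 35803000 / 1025.4 ≈ 34916 m^3 (5 s.f.)

34916 m^3


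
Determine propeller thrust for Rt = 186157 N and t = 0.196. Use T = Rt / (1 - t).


Formula: T = Rt / (1 - t)
Step 1 — (1 - t) = 1 - 0.196 = 0.804
Step 2 — T = 186157 / 0.804 ≈ 231540 N (5 s.f.)

231540 N


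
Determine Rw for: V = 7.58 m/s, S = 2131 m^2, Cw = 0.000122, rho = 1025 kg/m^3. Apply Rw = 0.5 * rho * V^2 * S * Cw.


Formula: Rw = 0.5 * rho * V^2 * S * Cw
Step 1 — V^2 = 7.58^2 = 57.4564
Step 2 — 0.5 * rho * V^2 = 0.5 * 1025 * 57.4564 = 29446.405
Step 3 — Rw = 29446.405 * 2131 * 0.000122 ≈ 7655.5 N (5 s.f.)

7655.5 N


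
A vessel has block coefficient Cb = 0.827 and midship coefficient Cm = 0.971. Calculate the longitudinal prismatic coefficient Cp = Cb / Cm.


Formula: Cp = Cb / Cm
Substituting: Cp = 0.827 / 0.971
Result: Cp ≈ 0.85170 (5 s.f.)

0.85170


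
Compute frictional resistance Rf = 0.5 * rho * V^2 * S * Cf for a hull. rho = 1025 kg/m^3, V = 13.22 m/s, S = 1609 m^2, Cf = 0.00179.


Formula: Rf = 0.5 * rho * V^2 * S * Cf
Step 1 — V^2 = 13.22^2 = 174.7684
Step 2 — 0.5 * rho * V^2 = 0.5 * 1025 * 174.7684 = 89568.805
Step 3 — Rf = 89568.805 * 1609 * 0.00179 ≈ 257970 N (5 s.f.)

257970 N


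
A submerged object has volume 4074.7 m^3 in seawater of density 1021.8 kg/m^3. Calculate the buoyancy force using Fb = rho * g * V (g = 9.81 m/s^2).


Formula: Fb = rho * g * V
Substituting: Fb = 1021.8 * 9.81 * 4074.7
Intermediate: 1021.8 * 9.81 = 10023.858
Result: Fb = 10023.858 * 4074.7 ≈ 40844000 N (5 s.f.)

40844000 N


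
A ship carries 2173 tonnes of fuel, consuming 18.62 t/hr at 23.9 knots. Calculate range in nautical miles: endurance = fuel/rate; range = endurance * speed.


Formula: endurance = fuel / rate; range = endurance * speed
Step 1 — endurance = 2173 / 18.62 = 116.7025 hours
Step 2 — range = 116.7025 * 23.9 ≈ 2789.2 nautical miles (5 s.f.)

2789.2 NM


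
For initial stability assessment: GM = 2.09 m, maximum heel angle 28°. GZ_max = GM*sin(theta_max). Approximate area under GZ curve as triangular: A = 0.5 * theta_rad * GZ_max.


Formula: GZ_max = GM * sin(theta); Area = 0.5 * theta_rad * GZ_max
Step 1 — GZ_max = 2.09 * sin(28°) = 2.09 * 0.469472 = 0.981196 m
Step 2 — theta_rad = 28 * pi/180 = 0.488692 rad
Step 3 — Area = 0.5 * 0.488692 * 0.981196 ≈ 0.23975 m·rad (5 s.f.)

0.23975 m·rad


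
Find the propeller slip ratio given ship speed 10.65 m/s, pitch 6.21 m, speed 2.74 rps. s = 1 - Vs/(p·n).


Formula: s = 1 - Vs / (p * n)
Step 1 — p * n = 6.21 * 2.74 = 17.0154
Step 2 — Vs / (p*n) = 10.65 / 17.0154 = 0.625904 (6 d.p.)
Step 3 — s = 1 - 0.625904 = 0.374096

0.374096


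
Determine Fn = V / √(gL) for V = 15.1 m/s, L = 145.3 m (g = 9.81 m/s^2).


Formula: Fn = V / sqrt(g * L)
Step 1 — g * L = 9.81 * 145.3 = 1425.393
Step 2 — sqrt(g * L) = sqrt(1425.393) = 37.754377
Step 3 — Fn = 15.1 / 37.754377 ≈ 0.39995 (5 s.f.)

0.39995


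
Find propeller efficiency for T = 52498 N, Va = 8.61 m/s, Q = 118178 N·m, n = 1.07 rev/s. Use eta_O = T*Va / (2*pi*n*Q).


Formula: eta = T * Va / (2 * pi * n * Q)
Step 1 — numerator = T * Va = 52498 * 8.61 = 452007.78
Step 2 — 2 * pi * n = 2 * pi * 1.07 = 6.723008
Step 3 — denominator = 6.723008 * 118178 = 794511.64
Step 4 — eta = 452007.78 / 794511.64 ≈ 0.56891 (5 s.f.)

0.56891


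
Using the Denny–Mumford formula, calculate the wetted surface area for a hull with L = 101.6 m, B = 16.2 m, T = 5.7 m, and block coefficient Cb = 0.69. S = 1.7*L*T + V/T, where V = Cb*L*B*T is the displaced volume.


Formula: S = 1.7*L*T + V/T with V = Cb*L*B*T, i.e. S = L * (1.7*T + Cb*B)
Step 1 — 1.7*T = 1.7 * 5.7 = 9.69 m
Step 2 — Cb*B = 0.69 * 16.2 = 11.178 m
Step 3 — 1.7*T + Cb*B = 9.69 + 11.178 = 20.868 m
Step 4 — S = 101.6 * 20.868 ≈ 2120.2 m^2 (5 s.f.)

2120.2 m^2


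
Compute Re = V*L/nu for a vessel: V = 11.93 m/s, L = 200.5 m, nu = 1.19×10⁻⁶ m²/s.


Formula: Re = V * L / nu
Step 1 — V * L = 11.93 * 200.5 = 2391.965 m^2/s
Step 2 — Re = 2391.965 / 1.19e-6 = 2.01e+09

2.01e+09


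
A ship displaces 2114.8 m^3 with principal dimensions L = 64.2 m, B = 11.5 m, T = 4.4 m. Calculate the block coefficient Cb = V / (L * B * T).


Formula: Cb = V / (L * B * T)
Step 1 — L * B * T = 64.2 * 11.5 * 4.4 = 3248.52 m^3
Step 2 — Cb = 2114.8 / 3248.52 ≈ 0.65100 (5 s.f.)

0.65100


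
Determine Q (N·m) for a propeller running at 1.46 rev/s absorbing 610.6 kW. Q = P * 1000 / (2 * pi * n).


Formula: Q = P_W / (2 * pi * n)
Step 1 — P_W = 610.6 kW * 1000 = 610600.0 W
Step 2 — 2 * pi * n = 2 * pi * 1.46 = 9.173451
Step 3 — Q = 610600.0 / 9.173451 ≈ 66562 N·m (5 s.f.)

66562 N·m


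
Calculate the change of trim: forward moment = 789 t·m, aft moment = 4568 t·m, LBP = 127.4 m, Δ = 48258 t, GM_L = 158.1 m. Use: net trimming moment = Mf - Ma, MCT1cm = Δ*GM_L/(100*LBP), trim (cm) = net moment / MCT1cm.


Formula: net trimming moment = Mf - Ma; MCT1cm = Δ*GM_L/(100*LBP); trim = net moment / MCT1cm
Step 1 — net trimming moment = 789 - 4568 = -3779 t·m
Step 2 — MCT1cm = 48258 * 158.1 / (100 * 127.4) = 598.8689 t·m/cm
Step 3 — trim = -3779 / 598.8689 ≈ -6.3102 cm (5 s.f.)

-6.3102 cm


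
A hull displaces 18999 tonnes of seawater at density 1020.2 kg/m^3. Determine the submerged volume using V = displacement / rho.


Formula: V = mass / rho
Step 1 — convert tonnes to kg: 18999 t * 1000 = 18999000 kg
Step 2 — V = 18999000 / 1020.2 ≈ 18623 m^3 (5 s.f.)

18623 m^3


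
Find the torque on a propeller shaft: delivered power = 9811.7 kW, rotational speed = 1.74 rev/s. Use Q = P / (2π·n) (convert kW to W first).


Formula: Q = P_W / (2 * pi * n)
Step 1 — P_W = 9811.7 kW * 1000 = 9811700.0 W
Step 2 — 2 * pi * n = 2 * pi * 1.74 = 10.932742
Step 3 — Q = 9811700.0 / 10.932742 ≈ 897460 N·m (5 s.f.)

897460 N·m


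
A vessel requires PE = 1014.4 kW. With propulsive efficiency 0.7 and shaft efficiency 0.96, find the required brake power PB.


Formula: PB = PE / (eta_D * eta_S)
Step 1 — combined efficiency = eta_D * eta_S = 0.7 * 0.96 = 0.672
Step 2 — PB = 1014.4 / 0.672 ≈ 1509.5 kW (5 s.f.)

1509.5 kW


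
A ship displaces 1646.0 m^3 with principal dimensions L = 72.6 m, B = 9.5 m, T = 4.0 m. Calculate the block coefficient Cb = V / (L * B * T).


Formula: Cb = V / (L * B * T)
Step 1 — L * B * T = 72.6 * 9.5 * 4.0 = 2758.8 m^3
Step 2 — Cb = 1646.0 / 2758.8 ≈ 0.59664 (5 s.f.)

0.59664


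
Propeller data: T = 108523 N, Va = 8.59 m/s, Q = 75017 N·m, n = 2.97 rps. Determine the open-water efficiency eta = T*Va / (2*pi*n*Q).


Formula: eta = T * Va / (2 * pi * n * Q)
Step 1 — numerator = T * Va = 108523 * 8.59 = 932212.57
Step 2 — 2 * pi * n = 2 * pi * 2.97 = 18.66106
Step 3 — denominator = 18.66106 * 75017 = 1399896.74
Step 4 — eta = 932212.57 / 1399896.74 ≈ 0.66592 (5 s.f.)

0.66592


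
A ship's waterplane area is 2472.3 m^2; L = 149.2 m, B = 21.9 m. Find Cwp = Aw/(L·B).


Formula: Cwp = Aw / (L * B)
Step 1 — L * B = 149.2 * 21.9 = 3267.48 m^2
Step 2 — Cwp = 2472.3 / 3267.48 ≈ 0.75664 (5 s.f.)

0.75664


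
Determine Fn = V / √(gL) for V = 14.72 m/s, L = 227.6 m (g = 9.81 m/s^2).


Formula: Fn = V / sqrt(g * L)
Step 1 — g * L = 9.81 * 227.6 = 2232.756
Step 2 — sqrt(g * L) = sqrt(2232.756) = 47.252048
Step 3 — Fn = 14.72 / 47.252048 ≈ 0.31152 (5 s.f.)

0.31152


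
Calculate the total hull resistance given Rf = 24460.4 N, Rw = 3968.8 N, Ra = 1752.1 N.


Formula: Rt = Rf + Rw + Ra
Substituting: Rt = 24460.4 + 3968.8 + 1752.1
Result: Rt = 30181.3 N

30181.3 N


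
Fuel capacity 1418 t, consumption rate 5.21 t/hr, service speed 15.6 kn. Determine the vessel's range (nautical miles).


Formula: endurance = fuel / rate; range = endurance * speed
Step 1 — endurance = 1418 / 5.21 = 272.1689 hours
Step 2 — range = 272.1689 * 15.6 ≈ 4245.8 nautical miles (5 s.f.)

4245.8 NM


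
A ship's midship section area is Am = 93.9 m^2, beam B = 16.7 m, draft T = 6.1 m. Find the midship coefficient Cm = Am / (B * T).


Formula: Cm = Am / (B * T)
Step 1 — B * T = 16.7 * 6.1 = 101.87 m^2
Step 2 — Cm = 93.9 / 101.87 ≈ 0.92176 (5 s.f.)

0.92176


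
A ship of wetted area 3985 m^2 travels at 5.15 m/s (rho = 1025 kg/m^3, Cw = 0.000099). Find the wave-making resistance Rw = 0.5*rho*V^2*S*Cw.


Formula: Rw = 0.5 * rho * V^2 * S * Cw
Step 1 — V^2 = 5.15^2 = 26.5225
Step 2 — 0.5 * rho * V^2 = 0.5 * 1025 * 26.5225 = 13592.78125
Step 3 — Rw = 13592.78125 * 3985 * 0.000099 ≈ 5362.6 N (5 s.f.)

5362.6 N


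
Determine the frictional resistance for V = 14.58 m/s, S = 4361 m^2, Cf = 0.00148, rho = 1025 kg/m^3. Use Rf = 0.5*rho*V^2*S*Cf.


Formula: Rf = 0.5 * rho * V^2 * S * Cf
Step 1 — V^2 = 14.58^2 = 212.5764
Step 2 — 0.5 * rho * V^2 = 0.5 * 1025 * 212.5764 = 108945.405
Step 3 — Rf = 108945.405 * 4361 * 0.00148 ≈ 703160 N (5 s.f.)

703160 N


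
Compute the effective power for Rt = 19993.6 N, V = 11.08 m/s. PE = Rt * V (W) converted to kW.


Formula: PE = Rt * V / 1000 (kW)
Step 1 — PE (W) = 19993.6 * 11.08 = 221529.088 W
Step 2 — PE (kW) = 221529.088 / 1000 ≈ 221.53 kW (5 s.f.)

221.53 kW


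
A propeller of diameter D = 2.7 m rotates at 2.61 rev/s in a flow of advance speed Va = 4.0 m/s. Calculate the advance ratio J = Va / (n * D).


Formula: J = Va / (n * D)
Step 1 — n * D = 2.61 * 2.7 = 7.047
Step 2 — J = 4.0 / 7.047 ≈ 0.56762 (5 s.f.)

0.56762


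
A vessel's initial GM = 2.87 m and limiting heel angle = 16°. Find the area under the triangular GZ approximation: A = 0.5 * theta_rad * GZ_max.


Formula: GZ_max = GM * sin(theta); Area = 0.5 * theta_rad * GZ_max
Step 1 — GZ_max = 2.87 * sin(16°) = 2.87 * 0.275637 = 0.791078 m
Step 2 — theta_rad = 16 * pi/180 = 0.279253 rad
Step 3 — Area = 0.5 * 0.279253 * 0.791078 ≈ 0.11046 m·rad (5 s.f.)

0.11046 m·rad


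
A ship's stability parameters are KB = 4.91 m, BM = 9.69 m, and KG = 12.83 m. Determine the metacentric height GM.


Formula: GM = KB + BM - KG
Step 1 — KM = KB + BM = 4.91 + 9.69 = 14.6 m
Step 2 — GM = KM - KG = 14.6 - 12.83 = 1.77 m

1.77 m


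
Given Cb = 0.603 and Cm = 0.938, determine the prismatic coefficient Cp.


Formula: Cp = Cb / Cm
Substituting: Cp = 0.603 / 0.938
Result: Cp ≈ 0.64286 (5 s.f.)

0.64286


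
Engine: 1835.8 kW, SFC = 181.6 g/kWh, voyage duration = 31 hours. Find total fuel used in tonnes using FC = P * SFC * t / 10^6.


Formula: FC (tonnes) = P * SFC * t / 1,000,000
Step 1 — P * SFC * t = 1835.8 * 181.6 * 31 = 10334819.68 g
Step 2 — FC (tonnes) = 10334819.68 / 1,000,000 ≈ 10.335 tonnes (5 s.f.)

10.335 tonnes


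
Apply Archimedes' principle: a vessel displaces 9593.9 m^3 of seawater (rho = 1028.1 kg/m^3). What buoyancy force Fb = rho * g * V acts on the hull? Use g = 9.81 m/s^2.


Formula: Fb = rho * g * V
Substituting: Fb = 1028.1 * 9.81 * 9593.9
Intermediate: 1028.1 * 9.81 = 10085.661
Result: Fb = 10085.661 * 9593.9 ≈ 96761000 N (5 s.f.)

96761000 N


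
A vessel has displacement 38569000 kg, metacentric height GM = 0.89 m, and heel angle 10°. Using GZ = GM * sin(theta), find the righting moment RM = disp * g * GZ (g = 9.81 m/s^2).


Formula: GZ = GM * sin(theta); RM = disp * g * GZ
Step 1 — GZ = 0.89 * sin(10°) = 0.89 * 0.173648 = 0.154547 m
Step 2 — RM = 38569000 * 9.81 * 0.154547 ≈ 58475000 N·m (5 s.f.)

58475000 N·m


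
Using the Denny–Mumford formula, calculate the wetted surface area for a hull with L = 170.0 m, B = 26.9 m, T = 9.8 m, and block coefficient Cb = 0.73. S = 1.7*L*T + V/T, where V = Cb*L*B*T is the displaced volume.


Formula: S = 1.7*L*T + V/T with V = Cb*L*B*T, i.e. S = L * (1.7*T + Cb*B)
Step 1 — 1.7*T = 1.7 * 9.8 = 16.66 m
Step 2 — Cb*B = 0.73 * 26.9 = 19.637 m
Step 3 — 1.7*T + Cb*B = 16.66 + 19.637 = 36.297 m
Step 4 — S = 170.0 * 36.297 ≈ 6170.5 m^2 (5 s.f.)

6170.5 m^2


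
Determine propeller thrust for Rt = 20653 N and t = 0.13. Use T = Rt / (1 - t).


Formula: T = Rt / (1 - t)
Step 1 — (1 - t) = 1 - 0.13 = 0.87
Step 2 — T = 20653 / 0.87 ≈ 23739 N (5 s.f.)

23739 N


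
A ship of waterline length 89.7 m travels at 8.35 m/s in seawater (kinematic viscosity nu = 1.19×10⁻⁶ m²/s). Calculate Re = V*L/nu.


Formula: Re = V * L / nu
Step 1 — V * L = 8.35 * 89.7 = 748.995 m^2/s
Step 2 — Re = 748.995 / 1.19e-6 = 6.29e+08

6.29e+08


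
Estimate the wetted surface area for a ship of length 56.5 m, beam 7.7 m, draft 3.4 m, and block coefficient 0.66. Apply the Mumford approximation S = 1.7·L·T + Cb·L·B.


Formula: S = 1.7*L*T + V/T with V = Cb*L*B*T, i.e. S = L * (1.7*T + Cb*B)
Step 1 — 1.7*T = 1.7 * 3.4 = 5.78 m
Step 2 — Cb*B = 0.66 * 7.7 = 5.082 m
Step 3 — 1.7*T + Cb*B = 5.78 + 5.082 = 10.862 m
Step 4 — S = 56.5 * 10.862 ≈ 613.70 m^2 (5 s.f.)

613.70 m^2


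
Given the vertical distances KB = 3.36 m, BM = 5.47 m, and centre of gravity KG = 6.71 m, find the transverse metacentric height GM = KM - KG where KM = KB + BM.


Formula: GM = KB + BM - KG
Step 1 — KM = KB + BM = 3.36 + 5.47 = 8.83 m
Step 2 — GM = KM - KG = 8.83 - 6.71 = 2.12 m

2.12 m


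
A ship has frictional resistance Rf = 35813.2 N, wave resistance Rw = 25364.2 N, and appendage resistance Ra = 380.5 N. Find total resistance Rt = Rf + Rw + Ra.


Formula: Rt = Rf + Rw + Ra
Substituting: Rt = 35813.2 + 25364.2 + 380.5
Result: Rt = 61557.9 N

61557.9 N


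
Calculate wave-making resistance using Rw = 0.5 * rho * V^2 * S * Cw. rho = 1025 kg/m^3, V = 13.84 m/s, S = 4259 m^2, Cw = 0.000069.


Formula: Rw = 0.5 * rho * V^2 * S * Cw
Step 1 — V^2 = 13.84^2 = 191.5456
Step 2 — 0.5 * rho * V^2 = 0.5 * 1025 * 191.5456 = 98167.12
Step 3 — Rw = 98167.12 * 4259 * 0.000069 ≈ 28848 N (5 s.f.)

28848 N


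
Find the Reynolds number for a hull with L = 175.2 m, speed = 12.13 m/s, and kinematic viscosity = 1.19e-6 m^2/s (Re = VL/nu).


Formula: Re = V * L / nu
Step 1 — V * L = 12.13 * 175.2 = 2125.176 m^2/s
Step 2 — Re = 2125.176 / 1.19e-6 = 1.79e+09

1.79e+09


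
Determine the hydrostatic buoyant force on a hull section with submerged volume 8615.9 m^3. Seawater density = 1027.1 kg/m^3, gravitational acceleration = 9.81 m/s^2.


Formula: Fb = rho * g * V
Substituting: Fb = 1027.1 * 9.81 * 8615.9
Intermediate: 1027.1 * 9.81 = 10075.851
Result: Fb = 10075.851 * 8615.9 ≈ 86813000 N (5 s.f.)

86813000 N


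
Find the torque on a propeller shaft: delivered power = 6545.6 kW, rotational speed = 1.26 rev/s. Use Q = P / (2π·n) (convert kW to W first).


Formula: Q = P_W / (2 * pi * n)
Step 1 — P_W = 6545.6 kW * 1000 = 6545600.0 W
Step 2 — 2 * pi * n = 2 * pi * 1.26 = 7.916813
Step 3 — Q = 6545600.0 / 7.916813 ≈ 826800 N·m (5 s.f.)

826800 N·m


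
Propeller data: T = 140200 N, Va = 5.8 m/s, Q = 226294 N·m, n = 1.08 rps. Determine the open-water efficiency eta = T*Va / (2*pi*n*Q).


Formula: eta = T * Va / (2 * pi * n * Q)
Step 1 — numerator = T * Va = 140200 * 5.8 = 813160.0
Step 2 — 2 * pi * n = 2 * pi * 1.08 = 6.78584
Step 3 — denominator = 6.78584 * 226294 = 1535594.88
Step 4 — eta = 813160.0 / 1535594.88 ≈ 0.52954 (5 s.f.)

0.52954


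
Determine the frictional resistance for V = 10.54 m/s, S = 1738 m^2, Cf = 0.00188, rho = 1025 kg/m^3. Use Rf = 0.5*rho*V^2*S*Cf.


Formula: Rf = 0.5 * rho * V^2 * S * Cf
Step 1 — V^2 = 10.54^2 = 111.0916
Step 2 — 0.5 * rho * V^2 = 0.5 * 1025 * 111.0916 = 56934.445
Step 3 — Rf = 56934.445 * 1738 * 0.00188 ≈ 186030 N (5 s.f.)

186030 N


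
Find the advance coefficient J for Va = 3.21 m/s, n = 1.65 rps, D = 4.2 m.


Formula: J = Va / (n * D)
Step 1 — n * D = 1.65 * 4.2 = 6.93
Step 2 — J = 3.21 / 6.93 ≈ 0.46320 (5 s.f.)

0.46320


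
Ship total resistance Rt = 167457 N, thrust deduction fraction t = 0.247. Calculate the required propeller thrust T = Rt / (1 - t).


Formula: T = Rt / (1 - t)
Step 1 — (1 - t) = 1 - 0.247 = 0.753
Step 2 — T = 167457 / 0.753 ≈ 222390 N (5 s.f.)

222390 N


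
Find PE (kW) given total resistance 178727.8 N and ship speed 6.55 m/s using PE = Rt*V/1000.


Formula: PE = Rt * V / 1000 (kW)
Step 1 — PE (W) = 178727.8 * 6.55 = 1170667.09 W
Step 2 — PE (kW) = 1170667.09 / 1000 ≈ 1170.7 kW (5 s.f.)

1170.7 kW


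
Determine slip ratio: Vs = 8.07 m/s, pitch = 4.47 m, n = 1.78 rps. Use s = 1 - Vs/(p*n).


Formula: s = 1 - Vs / (p * n)
Step 1 — p * n = 4.47 * 1.78 = 7.9566
Step 2 — Vs / (p*n) = 8.07 / 7.9566 = 1.014252 (6 d.p.)
Step 3 — s = 1 - 1.014252 = -0.014252

-0.014252


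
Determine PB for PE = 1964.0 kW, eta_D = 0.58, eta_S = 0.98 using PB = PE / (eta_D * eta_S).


Formula: PB = PE / (eta_D * eta_S)
Step 1 — combined efficiency = eta_D * eta_S = 0.58 * 0.98 = 0.5684
Step 2 — PB = 1964.0 / 0.5684 ≈ 3455.3 kW (5 s.f.)

3455.3 kW


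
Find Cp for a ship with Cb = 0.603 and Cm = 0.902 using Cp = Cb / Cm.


Formula: Cp = Cb / Cm
Substituting: Cp = 0.603 / 0.902
Result: Cp ≈ 0.66851 (5 s.f.)

0.66851


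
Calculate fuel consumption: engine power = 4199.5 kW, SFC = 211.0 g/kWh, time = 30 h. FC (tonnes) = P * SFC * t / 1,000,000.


Formula: FC (tonnes) = P * SFC * t / 1,000,000
Step 1 — P * SFC * t = 4199.5 * 211.0 * 30 = 26582835.0 g
Step 2 — FC (tonnes) = 26582835.0 / 1,000,000 ≈ 26.583 tonnes (5 s.f.)

26.583 tonnes


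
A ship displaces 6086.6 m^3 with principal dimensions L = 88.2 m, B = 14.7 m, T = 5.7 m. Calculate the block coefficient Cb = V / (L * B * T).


Formula: Cb = V / (L * B * T)
Step 1 — L * B * T = 88.2 * 14.7 * 5.7 = 7390.278 m^3
Step 2 — Cb = 6086.6 / 7390.278 ≈ 0.82360 (5 s.f.)

0.82360


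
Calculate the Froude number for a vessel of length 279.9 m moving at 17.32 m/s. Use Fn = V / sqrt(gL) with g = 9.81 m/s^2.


Formula: Fn = V / sqrt(g * L)
Step 1 — g * L = 9.81 * 279.9 = 2745.819
Step 2 — sqrt(g * L) = sqrt(2745.819) = 52.400563
Step 3 — Fn = 17.32 / 52.400563 ≈ 0.33053 (5 s.f.)

0.33053


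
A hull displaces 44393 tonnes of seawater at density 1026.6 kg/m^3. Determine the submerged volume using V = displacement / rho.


Formula: V = mass / rho
Step 1 — convert tonnes to kg: 44393 t * 1000 = 44393000 kg
Step 2 — V = 44393000 / 1026.6 ≈ 43243 m^3 (5 s.f.)

43243 m^3


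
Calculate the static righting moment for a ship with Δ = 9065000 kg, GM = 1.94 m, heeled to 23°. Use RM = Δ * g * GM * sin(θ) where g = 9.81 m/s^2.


Formula: GZ = GM * sin(theta); RM = disp * g * GZ
Step 1 — GZ = 1.94 * sin(23°) = 1.94 * 0.390731 = 0.758018 m
Step 2 — RM = 9065000 * 9.81 * 0.758018 ≈ 67409000 N·m (5 s.f.)

67409000 N·m


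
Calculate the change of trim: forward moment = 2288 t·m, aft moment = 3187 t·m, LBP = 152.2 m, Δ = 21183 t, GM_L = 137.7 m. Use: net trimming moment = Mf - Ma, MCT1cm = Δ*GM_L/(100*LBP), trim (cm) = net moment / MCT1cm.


Formula: net trimming moment = Mf - Ma; MCT1cm = Δ*GM_L/(100*LBP); trim = net moment / MCT1cm
Step 1 — net trimming moment = 2288 - 3187 = -899 t·m
Step 2 — MCT1cm = 21183 * 137.7 / (100 * 152.2) = 191.6491 t·m/cm
Step 3 — trim = -899 / 191.6491 ≈ -4.6909 cm (5 s.f.)

-4.6909 cm


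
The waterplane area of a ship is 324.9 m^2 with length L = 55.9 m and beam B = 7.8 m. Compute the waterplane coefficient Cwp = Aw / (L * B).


Formula: Cwp = Aw / (L * B)
Step 1 — L * B = 55.9 * 7.8 = 436.02 m^2
Step 2 — Cwp = 324.9 / 436.02 ≈ 0.74515 (5 s.f.)

0.74515


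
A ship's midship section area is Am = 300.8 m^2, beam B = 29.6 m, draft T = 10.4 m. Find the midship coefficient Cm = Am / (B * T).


Formula: Cm = Am / (B * T)
Step 1 — B * T = 29.6 * 10.4 = 307.84 m^2
Step 2 — Cm = 300.8 / 307.84 ≈ 0.97713 (5 s.f.)

0.97713


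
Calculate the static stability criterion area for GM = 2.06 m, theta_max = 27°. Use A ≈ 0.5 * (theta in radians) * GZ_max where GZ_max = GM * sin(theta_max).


Formula: GZ_max = GM * sin(theta); Area = 0.5 * theta_rad * GZ_max
Step 1 — GZ_max = 2.06 * sin(27°) = 2.06 * 0.45399 = 0.935219 m
Step 2 — theta_rad = 27 * pi/180 = 0.471239 rad
Step 3 — Area = 0.5 * 0.471239 * 0.935219 ≈ 0.22036 m·rad (5 s.f.)

0.22036 m·rad


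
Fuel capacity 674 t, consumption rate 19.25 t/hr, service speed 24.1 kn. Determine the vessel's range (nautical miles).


Formula: endurance = fuel / rate; range = endurance * speed
Step 1 — endurance = 674 / 19.25 = 35.013 hours
Step 2 — range = 35.013 * 24.1 ≈ 843.81 nautical miles (5 s.f.)

843.81 NM


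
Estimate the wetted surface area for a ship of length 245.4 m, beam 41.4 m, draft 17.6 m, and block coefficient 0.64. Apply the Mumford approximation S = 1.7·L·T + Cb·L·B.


Formula: S = 1.7*L*T + V/T with V = Cb*L*B*T, i.e. S = L * (1.7*T + Cb*B)
Step 1 — 1.7*T = 1.7 * 17.6 = 29.92 m
Step 2 — Cb*B = 0.64 * 41.4 = 26.496 m
Step 3 — 1.7*T + Cb*B = 29.92 + 26.496 = 56.416 m
Step 4 — S = 245.4 * 56.416 ≈ 13844 m^2 (5 s.f.)

13844 m^2


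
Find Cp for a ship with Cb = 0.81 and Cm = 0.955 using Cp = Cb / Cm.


Formula: Cp = Cb / Cm
Substituting: Cp = 0.81 / 0.955
Result: Cp ≈ 0.84817 (5 s.f.)

0.84817


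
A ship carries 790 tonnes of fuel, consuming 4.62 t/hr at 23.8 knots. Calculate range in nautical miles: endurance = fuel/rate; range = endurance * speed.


Formula: endurance = fuel / rate; range = endurance * speed
Step 1 — endurance = 790 / 4.62 = 170.9957 hours
Step 2 — range = 170.9957 * 23.8 ≈ 4069.7 nautical miles (5 s.f.)

4069.7 NM


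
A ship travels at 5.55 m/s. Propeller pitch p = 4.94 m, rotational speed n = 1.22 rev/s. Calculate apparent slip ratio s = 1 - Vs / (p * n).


Formula: s = 1 - Vs / (p * n)
Step 1 — p * n = 4.94 * 1.22 = 6.0268
Step 2 — Vs / (p*n) = 5.55 / 6.0268 = 0.920887 (6 d.p.)
Step 3 — s = 1 - 0.920887 = 0.079113

0.079113


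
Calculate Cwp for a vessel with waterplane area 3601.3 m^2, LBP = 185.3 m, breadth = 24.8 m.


Formula: Cwp = Aw / (L * B)
Step 1 — L * B = 185.3 * 24.8 = 4595.44 m^2
Step 2 — Cwp = 3601.3 / 4595.44 ≈ 0.78367 (5 s.f.)

0.78367


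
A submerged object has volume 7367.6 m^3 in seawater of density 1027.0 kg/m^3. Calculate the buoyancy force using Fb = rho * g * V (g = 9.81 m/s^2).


Formula: Fb = rho * g * V
Substituting: Fb = 1027.0 * 9.81 * 7367.6
Intermediate: 1027.0 * 9.81 = 10074.87
Result: Fb = 10074.87 * 7367.6 ≈ 74228000 N (5 s.f.)

74228000 N


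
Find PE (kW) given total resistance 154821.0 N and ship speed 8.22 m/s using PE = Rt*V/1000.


Formula: PE = Rt * V / 1000 (kW)
Step 1 — PE (W) = 154821.0 * 8.22 = 1272628.62 W
Step 2 — PE (kW) = 1272628.62 / 1000 ≈ 1272.6 kW (5 s.f.)

1272.6 kW


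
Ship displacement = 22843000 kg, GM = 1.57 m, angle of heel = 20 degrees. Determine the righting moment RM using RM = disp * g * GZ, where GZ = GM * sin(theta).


Formula: GZ = GM * sin(theta); RM = disp * g * GZ
Step 1 — GZ = 1.57 * sin(20°) = 1.57 * 0.34202 = 0.536971 m
Step 2 — RM = 22843000 * 9.81 * 0.536971 ≈ 120330000 N·m (5 s.f.)

120330000 N·m


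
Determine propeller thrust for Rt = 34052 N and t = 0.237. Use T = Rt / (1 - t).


Formula: T = Rt / (1 - t)
Step 1 — (1 - t) = 1 - 0.237 = 0.763
Step 2 — T = 34052 / 0.763 ≈ 44629 N (5 s.f.)

44629 N
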